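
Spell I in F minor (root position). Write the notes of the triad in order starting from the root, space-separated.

F A C

I is built on scale degree 1, which is F in both F minor and its parallel. Stacking thirds in F major on F gives F–A–C.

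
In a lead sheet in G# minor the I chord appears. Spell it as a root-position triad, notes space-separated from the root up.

G# B# D#

The root, G#, is scale degree 1 — the same note in G# minor and G# major; only the chord quality changes. Stacking thirds in G# major on G# gives G#–B#–D#.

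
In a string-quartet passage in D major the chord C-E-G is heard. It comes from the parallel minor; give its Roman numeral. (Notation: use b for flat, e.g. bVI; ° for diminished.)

The root C is the lowered 7th scale degree — diatonically D major has C# there. Diatonically D major has C#dim (vii°) on that degree; C–E–G is instead the major chord native to D minor, so it takes the label bVII.

bVII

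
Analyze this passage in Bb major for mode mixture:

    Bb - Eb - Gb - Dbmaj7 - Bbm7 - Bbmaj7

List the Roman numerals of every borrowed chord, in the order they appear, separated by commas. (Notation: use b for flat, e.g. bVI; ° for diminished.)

bVI, bIIImaj7, i7

Bb major has the diatonic set Bb, Cm, Dm, Eb, F, Gm, Adim. Bb, Eb and Bbmaj7 all belong to that set. But Gb (Gb–Bb–Db) is foreign: the diatonic vi on degree 6 is Gm, whereas Gb comes from Bb minor. It is labeled bVI. Dbmaj7 (Db–F–Ab–C) doesn't fit — on degree 3 Bb major would have Dm (iii). Dbmaj7 is the degree-3 chord of Bb minor, so it is the borrowed bIIImaj7. Bbm7 (Bb–Db–F–Ab) is not: scale degree 1 in Bb major carries Bb (I). In Bb minor the chord on that degree is Bbm7, so here it functions as i7, borrowed from the parallel minor.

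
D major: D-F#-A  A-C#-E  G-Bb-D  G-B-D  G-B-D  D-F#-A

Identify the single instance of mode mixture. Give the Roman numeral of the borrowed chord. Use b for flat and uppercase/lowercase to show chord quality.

iv

In D major the diatonic chords are D, Em, F#m, G, A, Bm, C#dim. D–F#–A = D, A–C#–E = A and G–B–D = G all belong to that set. G–Bb–D is not: scale degree 4 in D major carries G (IV). In D minor the chord on that degree is Gm, so here it functions as iv, borrowed from the parallel minor.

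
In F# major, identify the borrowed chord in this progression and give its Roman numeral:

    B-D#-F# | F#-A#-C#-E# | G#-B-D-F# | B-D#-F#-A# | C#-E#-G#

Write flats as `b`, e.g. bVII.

iiø7

F# major has the diatonic set F#, G#m, A#m, B, C#, D#m, E#dim. B–D#–F# = B, F#–A#–C#–E# = F#maj7, B–D#–F#–A# = Bmaj7 and C#–E#–G# = C# are all diatonic. But G#–B–D–F# is foreign: the diatonic ii on degree 2 is G#m, whereas G#m7b5 comes from F# minor. It is labeled iiø7.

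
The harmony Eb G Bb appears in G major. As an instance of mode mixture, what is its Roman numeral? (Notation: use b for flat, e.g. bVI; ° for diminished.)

In G major scale degree 6 is E; Eb is its lowered form, from G minor. Eb–G–Bb is a major chord — the form found in G minor, not the diatonic vi (Em). Borrowed into G major it is written bVI.

bVI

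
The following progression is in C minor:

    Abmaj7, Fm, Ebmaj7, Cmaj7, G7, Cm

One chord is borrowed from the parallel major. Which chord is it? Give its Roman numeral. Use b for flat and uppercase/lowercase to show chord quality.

In C minor (with V from harmonic minor) the diatonic chords are Cm, Ddim, Eb, Fm, G, Ab, Bb. Of the given chords, Abmaj7, Fm, Ebmaj7, G7 and Cm are diatonic. Cmaj7 (C–E–G–B) is not: scale degree 1 in C minor carries Cm (i). In C major the chord on that degree is Cmaj7, so here it functions as Imaj7, borrowed from the parallel major.

Imaj7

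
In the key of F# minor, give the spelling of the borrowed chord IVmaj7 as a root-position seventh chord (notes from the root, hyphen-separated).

The root, B, is scale degree 4 — the same note in F# minor and F# major; only the chord quality changes. In F# major the chord on B is B–D#–F#–A#.

B-D#-F#-A#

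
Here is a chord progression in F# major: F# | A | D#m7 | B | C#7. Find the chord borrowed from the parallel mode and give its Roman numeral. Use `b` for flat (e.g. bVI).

In F# major the diatonic chords are F#, G#m, A#m, B, C#, D#m, E#dim. F#, D#m7, B and C#7 all belong to that set. A (A–C#–E) doesn't fit — on degree 3 F# major would have A#m (iii). A is the degree-3 chord of F# minor, so it is the borrowed bIII.

bIII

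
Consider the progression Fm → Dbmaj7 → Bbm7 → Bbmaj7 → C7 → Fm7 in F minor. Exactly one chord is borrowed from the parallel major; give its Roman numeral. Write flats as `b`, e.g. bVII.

IVmaj7

In F minor (with V from harmonic minor) the diatonic chords are Fm, Gdim, Ab, Bbm, C, Db, Eb. Fm, Dbmaj7, Bbm7, C7 and Fm7 are all diatonic. Bbmaj7 (Bb–D–F–A) is not: scale degree 4 in F minor carries Bbm (iv). In F major the chord on that degree is Bbmaj7, so here it functions as IVmaj7, borrowed from the parallel major.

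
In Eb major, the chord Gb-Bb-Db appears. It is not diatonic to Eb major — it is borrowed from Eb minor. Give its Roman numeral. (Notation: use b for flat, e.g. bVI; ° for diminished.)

Gb is the lowered form of scale degree 3 in Eb major (the diatonic degree 3 is G). The diatonic chord on degree 3 would be Gm (iii), but Gb–Bb–Db is the major chord from Eb minor. As a borrowed chord it is labeled bIII.

bIII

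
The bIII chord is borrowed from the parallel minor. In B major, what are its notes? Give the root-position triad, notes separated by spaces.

The root of bIII is the lowered 3rd degree: D# becomes D. Building the major chord from the parallel minor on D: D–F#–A.

D F# A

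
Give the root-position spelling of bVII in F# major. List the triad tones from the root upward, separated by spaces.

bVII is built on the lowered scale degree 7. In F# major degree 7 is E#; lowered it becomes E. Stacking thirds in F# minor on E gives E–G#–B.

E G# B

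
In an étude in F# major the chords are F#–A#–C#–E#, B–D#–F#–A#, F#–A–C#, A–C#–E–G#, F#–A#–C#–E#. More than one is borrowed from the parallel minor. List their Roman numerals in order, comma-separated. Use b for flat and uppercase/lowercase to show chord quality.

In F# major the diatonic chords are F#, G#m, A#m, B, C#, D#m, E#dim. F#–A#–C#–E# = F#maj7 and B–D#–F#–A# = Bmaj7 both belong to that set. But F#–A–C# is foreign: the diatonic I on degree 1 is F#, whereas F#m comes from F# minor. It is labeled i. A–C#–E–G# doesn't fit — on degree 3 F# major would have A#m (iii). Amaj7 is the degree-3 chord of F# minor, so it is the borrowed bIIImaj7.

i, bIIImaj7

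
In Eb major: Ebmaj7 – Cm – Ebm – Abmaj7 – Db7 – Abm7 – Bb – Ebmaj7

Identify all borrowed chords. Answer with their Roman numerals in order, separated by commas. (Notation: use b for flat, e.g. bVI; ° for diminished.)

Eb major has the diatonic set Eb, Fm, Gm, Ab, Bb, Cm, Ddim. Of the given chords, Ebmaj7, Cm, Abmaj7 and Bb are diatonic. Ebm (Eb–Gb–Bb) doesn't fit — on degree 1 Eb major would have Eb (I). Ebm is the degree-1 chord of Eb minor, so it is the borrowed i. Db7 (Db–F–Ab–Cb) doesn't fit — on degree 7 Eb major would have Ddim (vii°). Db7 is the degree-7 chord of Eb minor, so it is the borrowed bVII7. Abm7 (Ab–Cb–Eb–Gb) doesn't fit — on degree 4 Eb major would have Ab (IV). Abm7 is the degree-4 chord of Eb minor, so it is the borrowed iv7.

i, bVII7, iv7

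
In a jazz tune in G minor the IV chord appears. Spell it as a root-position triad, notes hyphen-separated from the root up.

The root, C, is scale degree 4 — the same note in G minor and G major; only the chord quality changes. Stacking thirds in G major on C gives C–E–G.

C-E-G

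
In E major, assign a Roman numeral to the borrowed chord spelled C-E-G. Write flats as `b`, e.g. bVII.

The root C is the lowered 6th scale degree — diatonically E major has C# there. Diatonically E major has C#m (vi) on that degree; C–E–G is instead the major chord native to E minor, so it takes the label bVI.

bVI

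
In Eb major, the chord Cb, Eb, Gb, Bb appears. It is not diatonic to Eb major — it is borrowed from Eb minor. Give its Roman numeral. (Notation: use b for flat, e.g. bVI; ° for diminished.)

The root Cb is the lowered 6th scale degree — diatonically Eb major has C there. The diatonic chord on degree 6 would be Cm (vi), but Cb–Eb–Gb–Bb is the major-seventh chord from Eb minor. As a borrowed chord it is labeled bVImaj7.

bVImaj7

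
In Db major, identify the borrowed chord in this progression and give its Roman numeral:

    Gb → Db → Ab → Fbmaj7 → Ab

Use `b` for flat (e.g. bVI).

bIIImaj7

In Db major the diatonic chords are Db, Ebm, Fm, Gb, Ab, Bbm, Cdim. Gb, Db and Ab all belong to that set. Fbmaj7 (Fb–Ab–Cb–Eb) is not: scale degree 3 in Db major carries Fm (iii). In Db minor the chord on that degree is Fbmaj7, so here it functions as bIIImaj7, borrowed from the parallel minor.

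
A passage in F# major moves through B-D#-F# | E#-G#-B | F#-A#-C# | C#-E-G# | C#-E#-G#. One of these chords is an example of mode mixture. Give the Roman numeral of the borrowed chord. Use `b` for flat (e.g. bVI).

v

The diatonic triads in F# major are F#, G#m, A#m, B, C#, D#m, E#dim. Of the given chords, B–D#–F# = B, E#–G#–B = E#dim, F#–A#–C# = F# and C#–E#–G# = C# are diatonic. But C#–E–G# is foreign: the diatonic V on degree 5 is C#, whereas C#m comes from F# minor. It is labeled v.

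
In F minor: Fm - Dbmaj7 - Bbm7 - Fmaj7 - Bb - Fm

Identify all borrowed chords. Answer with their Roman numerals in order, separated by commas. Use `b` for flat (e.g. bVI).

Imaj7, IV

F minor has the diatonic set Fm, Gdim, Ab, Bbm, C, Db, Eb (with V from harmonic minor). Of the given chords, Fm, Dbmaj7 and Bbm7 are diatonic. Fmaj7 (F–A–C–E) is not: scale degree 1 in F minor carries Fm (i). In F major the chord on that degree is Fmaj7, so here it functions as Imaj7, borrowed from the parallel major. Bb (Bb–D–F) is not: scale degree 4 in F minor carries Bbm (iv). In F major the chord on that degree is Bb, so here it functions as IV, borrowed from the parallel major.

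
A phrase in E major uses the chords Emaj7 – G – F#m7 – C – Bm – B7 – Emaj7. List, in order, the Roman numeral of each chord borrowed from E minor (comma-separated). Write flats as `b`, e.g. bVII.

bIII, bVI, v

In E major the diatonic chords are E, F#m, G#m, A, B, C#m, D#dim. Emaj7, F#m7 and B7 are all diatonic. But G (G–B–D) is foreign: the diatonic iii on degree 3 is G#m, whereas G comes from E minor. It is labeled bIII. C (C–E–G) is not: scale degree 6 in E major carries C#m (vi). In E minor the chord on that degree is C, so here it functions as bVI, borrowed from the parallel minor. Bm (B–D–F#) is not: scale degree 5 in E major carries B (V). In E minor the chord on that degree is Bm, so here it functions as v, borrowed from the parallel minor.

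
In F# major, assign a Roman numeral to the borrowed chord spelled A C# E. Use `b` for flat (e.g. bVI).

bIII

A is the lowered form of scale degree 3 in F# major (the diatonic degree 3 is A#). The diatonic chord on degree 3 would be A#m (iii), but A–C#–E is the major chord from F# minor. As a borrowed chord it is labeled bIII.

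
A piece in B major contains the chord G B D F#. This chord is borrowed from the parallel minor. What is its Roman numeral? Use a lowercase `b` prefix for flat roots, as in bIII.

bVImaj7

In B major scale degree 6 is G#; G is its lowered form, from B minor. Diatonically B major has G#m (vi) on that degree; G–B–D–F# is instead the major-seventh chord native to B minor, so it takes the label bVImaj7.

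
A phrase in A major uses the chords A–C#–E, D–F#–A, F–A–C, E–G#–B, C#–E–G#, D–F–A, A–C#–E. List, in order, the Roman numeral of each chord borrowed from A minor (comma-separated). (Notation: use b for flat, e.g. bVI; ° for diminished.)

A major has the diatonic set A, Bm, C#m, D, E, F#m, G#dim. Of the given chords, A–C#–E = A, D–F#–A = D, E–G#–B = E and C#–E–G# = C#m are diatonic. F–A–C doesn't fit — on degree 6 A major would have F#m (vi). F is the degree-6 chord of A minor, so it is the borrowed bVI. D–F–A doesn't fit — on degree 4 A major would have D (IV). Dm is the degree-4 chord of A minor, so it is the borrowed iv.

bVI, iv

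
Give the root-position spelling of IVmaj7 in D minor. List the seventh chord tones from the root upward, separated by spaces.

IVmaj7 is built on scale degree 4, which is G in both D minor and its parallel. In D major the chord on G is G–B–D–F#.

G B D F#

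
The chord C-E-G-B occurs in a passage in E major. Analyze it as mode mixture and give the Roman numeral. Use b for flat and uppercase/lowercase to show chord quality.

bVImaj7

In E major scale degree 6 is C#; C is its lowered form, from E minor. The diatonic chord on degree 6 would be C#m (vi), but C–E–G–B is the major-seventh chord from E minor. As a borrowed chord it is labeled bVImaj7.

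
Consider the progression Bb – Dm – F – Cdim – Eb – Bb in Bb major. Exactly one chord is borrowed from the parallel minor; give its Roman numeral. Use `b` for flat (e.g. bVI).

Bb major has the diatonic set Bb, Cm, Dm, Eb, F, Gm, Adim. Bb, Dm, F and Eb all belong to that set. Cdim (C–Eb–Gb) is not: scale degree 2 in Bb major carries Cm (ii). In Bb minor the chord on that degree is Cdim, so here it functions as ii°, borrowed from the parallel minor.

ii°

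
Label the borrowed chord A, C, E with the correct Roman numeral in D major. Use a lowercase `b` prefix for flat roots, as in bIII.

A is scale degree 5 in D major. The diatonic chord on degree 5 would be A (V), but A–C–E is the minor chord from D minor. As a borrowed chord it is labeled v.

v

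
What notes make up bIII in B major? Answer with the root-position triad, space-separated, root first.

Scale degree 3 in B major is D#. bIII uses the lowered form, D, taken from B minor. In B minor the chord on D is D–F#–A.

D F# A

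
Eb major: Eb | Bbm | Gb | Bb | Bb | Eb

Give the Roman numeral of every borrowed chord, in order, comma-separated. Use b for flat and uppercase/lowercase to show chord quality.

v, bIII

Eb major has the diatonic set Eb, Fm, Gm, Ab, Bb, Cm, Ddim. Eb and Bb both belong to that set. Bbm (Bb–Db–F) is not: scale degree 5 in Eb major carries Bb (V). In Eb minor the chord on that degree is Bbm, so here it functions as v, borrowed from the parallel minor. But Gb (Gb–Bb–Db) is foreign: the diatonic iii on degree 3 is Gm, whereas Gb comes from Eb minor. It is labeled bIII.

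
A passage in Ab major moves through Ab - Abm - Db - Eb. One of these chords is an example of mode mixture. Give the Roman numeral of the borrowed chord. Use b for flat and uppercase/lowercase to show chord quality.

Ab major has the diatonic set Ab, Bbm, Cm, Db, Eb, Fm, Gdim. Of the given chords, Ab, Db and Eb are diatonic. Abm (Ab–Cb–Eb) doesn't fit — on degree 1 Ab major would have Ab (I). Abm is the degree-1 chord of Ab minor, so it is the borrowed i.

i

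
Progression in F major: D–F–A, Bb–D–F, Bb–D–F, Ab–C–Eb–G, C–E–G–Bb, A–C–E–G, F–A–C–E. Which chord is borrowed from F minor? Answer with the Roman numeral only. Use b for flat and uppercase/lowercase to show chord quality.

bIIImaj7

F major has the diatonic set F, Gm, Am, Bb, C, Dm, Edim. D–F–A = Dm, Bb–D–F = Bb, C–E–G–Bb = C7, A–C–E–G = Am7 and F–A–C–E = Fmaj7 are all diatonic. Ab–C–Eb–G is not: scale degree 3 in F major carries Am (iii). In F minor the chord on that degree is Abmaj7, so here it functions as bIIImaj7, borrowed from the parallel minor.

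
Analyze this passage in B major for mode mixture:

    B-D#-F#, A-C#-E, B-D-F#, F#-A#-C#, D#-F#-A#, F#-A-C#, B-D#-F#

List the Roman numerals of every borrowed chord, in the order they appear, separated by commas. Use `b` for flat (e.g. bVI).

bVII, i, v

B major has the diatonic set B, C#m, D#m, E, F#, G#m, A#dim. B–D#–F# = B, F#–A#–C# = F# and D#–F#–A# = D#m all belong to that set. But A–C#–E is foreign: the diatonic vii° on degree 7 is A#dim, whereas A comes from B minor. It is labeled bVII. B–D–F# doesn't fit — on degree 1 B major would have B (I). Bm is the degree-1 chord of B minor, so it is the borrowed i. But F#–A–C# is foreign: the diatonic V on degree 5 is F#, whereas F#m comes from B minor. It is labeled v.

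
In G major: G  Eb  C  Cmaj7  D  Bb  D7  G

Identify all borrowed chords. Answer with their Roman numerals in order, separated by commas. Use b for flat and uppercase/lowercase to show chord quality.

In G major the diatonic chords are G, Am, Bm, C, D, Em, F#dim. G, C, Cmaj7, D and D7 are all diatonic. But Eb (Eb–G–Bb) is foreign: the diatonic vi on degree 6 is Em, whereas Eb comes from G minor. It is labeled bVI. But Bb (Bb–D–F) is foreign: the diatonic iii on degree 3 is Bm, whereas Bb comes from G minor. It is labeled bIII.

bVI, bIII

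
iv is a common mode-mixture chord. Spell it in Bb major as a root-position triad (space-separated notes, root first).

Eb Gb Bb

The root, Eb, is scale degree 4 — the same note in Bb major and Bb minor; only the chord quality changes. Building the minor chord from the parallel minor on Eb: Eb–Gb–Bb.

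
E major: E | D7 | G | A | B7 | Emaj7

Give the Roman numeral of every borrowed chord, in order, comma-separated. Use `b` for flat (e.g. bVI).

The diatonic triads in E major are E, F#m, G#m, A, B, C#m, D#dim. E, A, B7 and Emaj7 are all diatonic. D7 (D–F#–A–C) doesn't fit — on degree 7 E major would have D#dim (vii°). D7 is the degree-7 chord of E minor, so it is the borrowed bVII7. G (G–B–D) doesn't fit — on degree 3 E major would have G#m (iii). G is the degree-3 chord of E minor, so it is the borrowed bIII.

bVII7, bIII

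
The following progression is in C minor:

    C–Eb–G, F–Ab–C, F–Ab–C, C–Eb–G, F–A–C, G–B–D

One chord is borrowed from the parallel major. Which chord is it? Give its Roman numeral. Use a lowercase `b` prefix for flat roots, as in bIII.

IV

C minor has the diatonic set Cm, Ddim, Eb, Fm, G, Ab, Bb (with V from harmonic minor). Of the given chords, C–Eb–G = Cm, F–Ab–C = Fm and G–B–D = G are diatonic. F–A–C is not: scale degree 4 in C minor carries Fm (iv). In C major the chord on that degree is F, so here it functions as IV, borrowed from the parallel major.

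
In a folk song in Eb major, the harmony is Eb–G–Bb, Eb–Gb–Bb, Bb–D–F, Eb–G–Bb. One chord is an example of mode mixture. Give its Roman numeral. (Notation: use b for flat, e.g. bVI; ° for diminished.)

i

Eb major has the diatonic set Eb, Fm, Gm, Ab, Bb, Cm, Ddim. Of the given chords, Eb–G–Bb = Eb and Bb–D–F = Bb are diatonic. But Eb–Gb–Bb is foreign: the diatonic I on degree 1 is Eb, whereas Ebm comes from Eb minor. It is labeled i.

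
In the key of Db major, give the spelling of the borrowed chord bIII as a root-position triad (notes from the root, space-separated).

bIII is built on the lowered scale degree 3. In Db major degree 3 is F; lowered it becomes Fb. In Db minor the chord on Fb is Fb–Ab–Cb.

Fb Ab Cb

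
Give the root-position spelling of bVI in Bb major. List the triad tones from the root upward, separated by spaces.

Scale degree 6 in Bb major is G. bVI uses the lowered form, Gb, taken from Bb minor. Stacking thirds in Bb minor on Gb gives Gb–Bb–Db.

Gb Bb Db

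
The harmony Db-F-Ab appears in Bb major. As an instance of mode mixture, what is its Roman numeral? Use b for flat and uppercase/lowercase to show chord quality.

In Bb major scale degree 3 is D; Db is its lowered form, from Bb minor. Diatonically Bb major has Dm (iii) on that degree; Db–F–Ab is instead the major chord native to Bb minor, so it takes the label bIII.

bIII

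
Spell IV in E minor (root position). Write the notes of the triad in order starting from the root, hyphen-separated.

A-C#-E

IV is built on scale degree 4, which is A in both E minor and its parallel. Stacking thirds in E major on A gives A–C#–E.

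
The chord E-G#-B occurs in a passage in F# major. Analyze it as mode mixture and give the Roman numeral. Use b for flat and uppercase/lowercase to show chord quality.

In F# major scale degree 7 is E#; E is its lowered form, from F# minor. Diatonically F# major has E#dim (vii°) on that degree; E–G#–B is instead the major chord native to F# minor, so it takes the label bVII.

bVII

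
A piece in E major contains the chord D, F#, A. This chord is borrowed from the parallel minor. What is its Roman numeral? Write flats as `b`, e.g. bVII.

The root D is the lowered 7th scale degree — diatonically E major has D# there. The diatonic chord on degree 7 would be D#dim (vii°), but D–F#–A is the major chord from E minor. As a borrowed chord it is labeled bVII.

bVII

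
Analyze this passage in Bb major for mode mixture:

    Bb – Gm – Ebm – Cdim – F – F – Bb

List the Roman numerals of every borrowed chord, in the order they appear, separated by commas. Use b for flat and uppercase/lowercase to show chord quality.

In Bb major the diatonic chords are Bb, Cm, Dm, Eb, F, Gm, Adim. Bb, Gm and F are all diatonic. Ebm (Eb–Gb–Bb) is not: scale degree 4 in Bb major carries Eb (IV). In Bb minor the chord on that degree is Ebm, so here it functions as iv, borrowed from the parallel minor. But Cdim (C–Eb–Gb) is foreign: the diatonic ii on degree 2 is Cm, whereas Cdim comes from Bb minor. It is labeled ii°.

iv, ii°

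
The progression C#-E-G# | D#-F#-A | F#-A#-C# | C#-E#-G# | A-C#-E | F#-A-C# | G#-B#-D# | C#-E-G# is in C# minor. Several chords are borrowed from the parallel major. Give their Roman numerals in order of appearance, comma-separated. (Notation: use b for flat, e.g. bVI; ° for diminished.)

C# minor has the diatonic set C#m, D#dim, E, F#m, G#, A, B (with V from harmonic minor). C#–E–G# = C#m, D#–F#–A = D#dim, A–C#–E = A, F#–A–C# = F#m and G#–B#–D# = G# all belong to that set. But F#–A#–C# is foreign: the diatonic iv on degree 4 is F#m, whereas F# comes from C# major. It is labeled IV. C#–E#–G# is not: scale degree 1 in C# minor carries C#m (i). In C# major the chord on that degree is C#, so here it functions as I, borrowed from the parallel major.

IV, I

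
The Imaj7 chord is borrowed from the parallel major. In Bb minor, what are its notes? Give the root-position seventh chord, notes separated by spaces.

The root, Bb, is scale degree 1 — the same note in Bb minor and Bb major; only the chord quality changes. Stacking thirds in Bb major on Bb gives Bb–D–F–A.

Bb D F A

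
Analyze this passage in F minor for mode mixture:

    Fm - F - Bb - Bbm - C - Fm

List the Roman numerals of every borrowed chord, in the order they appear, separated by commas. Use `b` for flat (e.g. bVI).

In F minor (with V from harmonic minor) the diatonic chords are Fm, Gdim, Ab, Bbm, C, Db, Eb. Fm, Bbm and C are all diatonic. F (F–A–C) is not: scale degree 1 in F minor carries Fm (i). In F major the chord on that degree is F, so here it functions as I, borrowed from the parallel major. Bb (Bb–D–F) is not: scale degree 4 in F minor carries Bbm (iv). In F major the chord on that degree is Bb, so here it functions as IV, borrowed from the parallel major.

I, IV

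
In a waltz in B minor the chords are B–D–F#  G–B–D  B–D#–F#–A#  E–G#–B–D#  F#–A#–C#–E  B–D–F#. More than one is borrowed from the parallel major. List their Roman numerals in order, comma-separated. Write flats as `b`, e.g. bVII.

Imaj7, IVmaj7

In B minor (with V from harmonic minor) the diatonic chords are Bm, C#dim, D, Em, F#, G, A. Of the given chords, B–D–F# = Bm, G–B–D = G and F#–A#–C#–E = F#7 are diatonic. B–D#–F#–A# doesn't fit — on degree 1 B minor would have Bm (i). Bmaj7 is the degree-1 chord of B major, so it is the borrowed Imaj7. But E–G#–B–D# is foreign: the diatonic iv on degree 4 is Em, whereas Emaj7 comes from B major. It is labeled IVmaj7.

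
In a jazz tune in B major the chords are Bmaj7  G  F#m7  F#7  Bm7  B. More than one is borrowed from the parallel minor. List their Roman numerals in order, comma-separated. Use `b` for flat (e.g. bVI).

bVI, v7, i7

The diatonic triads in B major are B, C#m, D#m, E, F#, G#m, A#dim. Bmaj7, F#7 and B are all diatonic. G (G–B–D) is not: scale degree 6 in B major carries G#m (vi). In B minor the chord on that degree is G, so here it functions as bVI, borrowed from the parallel minor. F#m7 (F#–A–C#–E) is not: scale degree 5 in B major carries F# (V). In B minor the chord on that degree is F#m7, so here it functions as v7, borrowed from the parallel minor. Bm7 (B–D–F#–A) is not: scale degree 1 in B major carries B (I). In B minor the chord on that degree is Bm7, so here it functions as i7, borrowed from the parallel minor.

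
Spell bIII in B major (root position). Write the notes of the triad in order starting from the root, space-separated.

D F# A

The root of bIII is the lowered 3rd degree: D# becomes D. In B minor the chord on D is D–F#–A.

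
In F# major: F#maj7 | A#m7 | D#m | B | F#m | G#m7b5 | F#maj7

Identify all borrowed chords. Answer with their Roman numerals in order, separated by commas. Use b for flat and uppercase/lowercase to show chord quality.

i, iiø7

In F# major the diatonic chords are F#, G#m, A#m, B, C#, D#m, E#dim. F#maj7, A#m7, D#m and B are all diatonic. But F#m (F#–A–C#) is foreign: the diatonic I on degree 1 is F#, whereas F#m comes from F# minor. It is labeled i. G#m7b5 (G#–B–D–F#) is not: scale degree 2 in F# major carries G#m (ii). In F# minor the chord on that degree is G#m7b5, so here it functions as iiø7, borrowed from the parallel minor.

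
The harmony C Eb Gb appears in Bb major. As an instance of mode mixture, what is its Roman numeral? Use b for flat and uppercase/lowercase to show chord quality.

ii°

C is scale degree 2 in Bb major. The diatonic chord on degree 2 would be Cm (ii), but C–Eb–Gb is the diminished chord from Bb minor. As a borrowed chord it is labeled ii°.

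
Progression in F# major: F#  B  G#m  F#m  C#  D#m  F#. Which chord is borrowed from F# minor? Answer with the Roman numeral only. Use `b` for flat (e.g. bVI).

i

F# major has the diatonic set F#, G#m, A#m, B, C#, D#m, E#dim. F#, B, G#m, C# and D#m are all diatonic. F#m (F#–A–C#) doesn't fit — on degree 1 F# major would have F# (I). F#m is the degree-1 chord of F# minor, so it is the borrowed i.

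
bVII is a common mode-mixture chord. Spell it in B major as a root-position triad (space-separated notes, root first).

A C# E

The root of bVII is the lowered 7th degree: A# becomes A. Stacking thirds in B minor on A gives A–C#–E.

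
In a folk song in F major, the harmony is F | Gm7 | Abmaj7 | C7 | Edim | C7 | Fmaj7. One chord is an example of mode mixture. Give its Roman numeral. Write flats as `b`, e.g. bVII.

The diatonic triads in F major are F, Gm, Am, Bb, C, Dm, Edim. F, Gm7, C7, Edim and Fmaj7 are all diatonic. Abmaj7 (Ab–C–Eb–G) doesn't fit — on degree 3 F major would have Am (iii). Abmaj7 is the degree-3 chord of F minor, so it is the borrowed bIIImaj7.

bIIImaj7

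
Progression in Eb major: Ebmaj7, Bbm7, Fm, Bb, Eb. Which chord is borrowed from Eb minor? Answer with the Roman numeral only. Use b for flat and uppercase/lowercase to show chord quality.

The diatonic triads in Eb major are Eb, Fm, Gm, Ab, Bb, Cm, Ddim. Ebmaj7, Fm, Bb and Eb all belong to that set. But Bbm7 (Bb–Db–F–Ab) is foreign: the diatonic V on degree 5 is Bb, whereas Bbm7 comes from Eb minor. It is labeled v7.

v7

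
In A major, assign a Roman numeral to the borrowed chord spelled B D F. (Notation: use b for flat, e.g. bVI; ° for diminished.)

ii°

The root B is the diatonic 2nd degree of A major; the borrowing shows in the chord quality. B–D–F is a diminished chord — the form found in A minor, not the diatonic ii (Bm). Borrowed into A major it is written ii°.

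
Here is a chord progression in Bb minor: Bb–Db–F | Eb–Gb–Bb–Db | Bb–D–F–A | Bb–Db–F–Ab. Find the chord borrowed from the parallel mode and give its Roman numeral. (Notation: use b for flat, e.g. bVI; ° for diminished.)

Bb minor has the diatonic set Bbm, Cdim, Db, Ebm, F, Gb, Ab (with V from harmonic minor). Bb–Db–F = Bbm, Eb–Gb–Bb–Db = Ebm7 and Bb–Db–F–Ab = Bbm7 are all diatonic. Bb–D–F–A is not: scale degree 1 in Bb minor carries Bbm (i). In Bb major the chord on that degree is Bbmaj7, so here it functions as Imaj7, borrowed from the parallel major.

Imaj7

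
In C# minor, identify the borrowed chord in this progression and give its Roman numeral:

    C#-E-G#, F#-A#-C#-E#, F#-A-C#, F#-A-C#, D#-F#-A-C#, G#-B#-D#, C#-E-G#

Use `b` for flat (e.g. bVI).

C# minor has the diatonic set C#m, D#dim, E, F#m, G#, A, B (with V from harmonic minor). Of the given chords, C#–E–G# = C#m, F#–A–C# = F#m, D#–F#–A–C# = D#m7b5 and G#–B#–D# = G# are diatonic. But F#–A#–C#–E# is foreign: the diatonic iv on degree 4 is F#m, whereas F#maj7 comes from C# major. It is labeled IVmaj7.

IVmaj7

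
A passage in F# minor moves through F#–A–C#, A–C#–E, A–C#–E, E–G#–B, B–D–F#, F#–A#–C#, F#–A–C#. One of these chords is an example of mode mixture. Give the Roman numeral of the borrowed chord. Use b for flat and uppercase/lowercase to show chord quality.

I

F# minor has the diatonic set F#m, G#dim, A, Bm, C#, D, E (with V from harmonic minor). Of the given chords, F#–A–C# = F#m, A–C#–E = A, E–G#–B = E and B–D–F# = Bm are diatonic. F#–A#–C# doesn't fit — on degree 1 F# minor would have F#m (i). F# is the degree-1 chord of F# major, so it is the borrowed I.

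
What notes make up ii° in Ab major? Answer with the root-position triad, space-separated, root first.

ii° is built on scale degree 2, which is Bb in both Ab major and its parallel. Stacking thirds in Ab minor on Bb gives Bb–Db–Fb.

Bb Db Fb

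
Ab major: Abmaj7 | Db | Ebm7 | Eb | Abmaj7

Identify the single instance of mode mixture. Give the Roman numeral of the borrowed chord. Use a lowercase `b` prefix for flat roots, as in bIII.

v7

In Ab major the diatonic chords are Ab, Bbm, Cm, Db, Eb, Fm, Gdim. Abmaj7, Db and Eb all belong to that set. Ebm7 (Eb–Gb–Bb–Db) is not: scale degree 5 in Ab major carries Eb (V). In Ab minor the chord on that degree is Ebm7, so here it functions as v7, borrowed from the parallel minor.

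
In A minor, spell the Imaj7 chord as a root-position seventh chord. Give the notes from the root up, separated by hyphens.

A-C#-E-G#

The root, A, is scale degree 1 — the same note in A minor and A major; only the chord quality changes. Stacking thirds in A major on A gives A–C#–E–G#.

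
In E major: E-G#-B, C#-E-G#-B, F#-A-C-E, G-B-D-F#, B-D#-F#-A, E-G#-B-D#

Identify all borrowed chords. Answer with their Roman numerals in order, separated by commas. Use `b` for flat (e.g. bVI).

In E major the diatonic chords are E, F#m, G#m, A, B, C#m, D#dim. E–G#–B = E, C#–E–G#–B = C#m7, B–D#–F#–A = B7 and E–G#–B–D# = Emaj7 are all diatonic. F#–A–C–E doesn't fit — on degree 2 E major would have F#m (ii). F#m7b5 is the degree-2 chord of E minor, so it is the borrowed iiø7. G–B–D–F# is not: scale degree 3 in E major carries G#m (iii). In E minor the chord on that degree is Gmaj7, so here it functions as bIIImaj7, borrowed from the parallel minor.

iiø7, bIIImaj7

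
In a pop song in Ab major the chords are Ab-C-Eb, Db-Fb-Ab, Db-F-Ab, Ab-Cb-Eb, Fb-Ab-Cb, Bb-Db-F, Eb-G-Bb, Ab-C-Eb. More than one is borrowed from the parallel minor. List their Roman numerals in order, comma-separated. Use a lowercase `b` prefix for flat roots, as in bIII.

iv, i, bVI

In Ab major the diatonic chords are Ab, Bbm, Cm, Db, Eb, Fm, Gdim. Ab–C–Eb = Ab, Db–F–Ab = Db, Bb–Db–F = Bbm and Eb–G–Bb = Eb are all diatonic. Db–Fb–Ab is not: scale degree 4 in Ab major carries Db (IV). In Ab minor the chord on that degree is Dbm, so here it functions as iv, borrowed from the parallel minor. Ab–Cb–Eb doesn't fit — on degree 1 Ab major would have Ab (I). Abm is the degree-1 chord of Ab minor, so it is the borrowed i. Fb–Ab–Cb is not: scale degree 6 in Ab major carries Fm (vi). In Ab minor the chord on that degree is Fb, so here it functions as bVI, borrowed from the parallel minor.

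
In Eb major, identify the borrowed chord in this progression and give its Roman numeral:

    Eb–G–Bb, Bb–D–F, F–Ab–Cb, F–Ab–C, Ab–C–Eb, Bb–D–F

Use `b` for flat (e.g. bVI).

Eb major has the diatonic set Eb, Fm, Gm, Ab, Bb, Cm, Ddim. Eb–G–Bb = Eb, Bb–D–F = Bb, F–Ab–C = Fm and Ab–C–Eb = Ab are all diatonic. F–Ab–Cb doesn't fit — on degree 2 Eb major would have Fm (ii). Fdim is the degree-2 chord of Eb minor, so it is the borrowed ii°.

ii°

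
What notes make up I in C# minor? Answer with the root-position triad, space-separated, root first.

I is built on scale degree 1, which is C# in both C# minor and its parallel. In C# major the chord on C# is C#–E#–G#.

C# E# G#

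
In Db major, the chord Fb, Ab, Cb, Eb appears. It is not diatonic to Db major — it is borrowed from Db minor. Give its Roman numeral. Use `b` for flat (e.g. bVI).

The root Fb is the lowered 3rd scale degree — diatonically Db major has F there. Diatonically Db major has Fm (iii) on that degree; Fb–Ab–Cb–Eb is instead the major-seventh chord native to Db minor, so it takes the label bIIImaj7.

bIIImaj7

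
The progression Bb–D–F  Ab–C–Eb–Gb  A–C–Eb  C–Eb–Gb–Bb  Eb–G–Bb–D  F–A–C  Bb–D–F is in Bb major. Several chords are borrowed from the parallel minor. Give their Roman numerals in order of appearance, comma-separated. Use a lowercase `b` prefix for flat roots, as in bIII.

In Bb major the diatonic chords are Bb, Cm, Dm, Eb, F, Gm, Adim. Bb–D–F = Bb, A–C–Eb = Adim, Eb–G–Bb–D = Ebmaj7 and F–A–C = F are all diatonic. Ab–C–Eb–Gb is not: scale degree 7 in Bb major carries Adim (vii°). In Bb minor the chord on that degree is Ab7, so here it functions as bVII7, borrowed from the parallel minor. C–Eb–Gb–Bb is not: scale degree 2 in Bb major carries Cm (ii). In Bb minor the chord on that degree is Cm7b5, so here it functions as iiø7, borrowed from the parallel minor.

bVII7, iiø7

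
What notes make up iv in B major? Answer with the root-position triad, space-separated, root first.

The root, E, is scale degree 4 — the same note in B major and B minor; only the chord quality changes. In B minor the chord on E is E–G–B.

E G B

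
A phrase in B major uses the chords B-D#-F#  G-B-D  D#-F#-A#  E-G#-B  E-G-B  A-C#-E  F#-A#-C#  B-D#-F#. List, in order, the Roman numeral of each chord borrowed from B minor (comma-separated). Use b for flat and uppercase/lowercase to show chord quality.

bVI, iv, bVII

The diatonic triads in B major are B, C#m, D#m, E, F#, G#m, A#dim. Of the given chords, B–D#–F# = B, D#–F#–A# = D#m, E–G#–B = E and F#–A#–C# = F# are diatonic. G–B–D is not: scale degree 6 in B major carries G#m (vi). In B minor the chord on that degree is G, so here it functions as bVI, borrowed from the parallel minor. But E–G–B is foreign: the diatonic IV on degree 4 is E, whereas Em comes from B minor. It is labeled iv. A–C#–E is not: scale degree 7 in B major carries A#dim (vii°). In B minor the chord on that degree is A, so here it functions as bVII, borrowed from the parallel minor.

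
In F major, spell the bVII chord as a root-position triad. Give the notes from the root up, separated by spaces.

bVII is built on the lowered scale degree 7. In F major degree 7 is E; lowered it becomes Eb. In F minor the chord on Eb is Eb–G–Bb.

Eb G Bb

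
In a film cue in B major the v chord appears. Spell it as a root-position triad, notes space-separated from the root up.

v is built on scale degree 5, which is F# in both B major and its parallel. In B minor the chord on F# is F#–A–C#.

F# A C#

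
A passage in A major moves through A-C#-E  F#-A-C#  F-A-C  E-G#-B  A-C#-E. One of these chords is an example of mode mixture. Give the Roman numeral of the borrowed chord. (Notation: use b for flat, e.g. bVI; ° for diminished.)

In A major the diatonic chords are A, Bm, C#m, D, E, F#m, G#dim. A–C#–E = A, F#–A–C# = F#m and E–G#–B = E are all diatonic. But F–A–C is foreign: the diatonic vi on degree 6 is F#m, whereas F comes from A minor. It is labeled bVI.

bVI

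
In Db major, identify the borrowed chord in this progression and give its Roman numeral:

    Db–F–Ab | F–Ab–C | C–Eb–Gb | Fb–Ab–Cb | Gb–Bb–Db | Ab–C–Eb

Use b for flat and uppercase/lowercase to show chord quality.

bIII

The diatonic triads in Db major are Db, Ebm, Fm, Gb, Ab, Bbm, Cdim. Of the given chords, Db–F–Ab = Db, F–Ab–C = Fm, C–Eb–Gb = Cdim, Gb–Bb–Db = Gb and Ab–C–Eb = Ab are diatonic. Fb–Ab–Cb doesn't fit — on degree 3 Db major would have Fm (iii). Fb is the degree-3 chord of Db minor, so it is the borrowed bIII.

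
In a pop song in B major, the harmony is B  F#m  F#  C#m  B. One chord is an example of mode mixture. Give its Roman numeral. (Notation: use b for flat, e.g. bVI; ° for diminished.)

v

In B major the diatonic chords are B, C#m, D#m, E, F#, G#m, A#dim. B, F# and C#m all belong to that set. F#m (F#–A–C#) doesn't fit — on degree 5 B major would have F# (V). F#m is the degree-5 chord of B minor, so it is the borrowed v.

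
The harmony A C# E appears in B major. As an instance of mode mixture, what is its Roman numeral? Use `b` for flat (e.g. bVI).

A is the lowered form of scale degree 7 in B major (the diatonic degree 7 is A#). A–C#–E is a major chord — the form found in B minor, not the diatonic vii° (A#dim). Borrowed into B major it is written bVII.

bVII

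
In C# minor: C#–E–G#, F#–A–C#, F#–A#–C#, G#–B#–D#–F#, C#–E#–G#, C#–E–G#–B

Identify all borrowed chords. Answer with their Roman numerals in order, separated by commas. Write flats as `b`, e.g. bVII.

IV, I

In C# minor (with V from harmonic minor) the diatonic chords are C#m, D#dim, E, F#m, G#, A, B. C#–E–G# = C#m, F#–A–C# = F#m, G#–B#–D#–F# = G#7 and C#–E–G#–B = C#m7 all belong to that set. But F#–A#–C# is foreign: the diatonic iv on degree 4 is F#m, whereas F# comes from C# major. It is labeled IV. C#–E#–G# is not: scale degree 1 in C# minor carries C#m (i). In C# major the chord on that degree is C#, so here it functions as I, borrowed from the parallel major.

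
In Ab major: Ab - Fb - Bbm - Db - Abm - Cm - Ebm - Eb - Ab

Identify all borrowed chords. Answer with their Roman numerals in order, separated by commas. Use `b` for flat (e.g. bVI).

bVI, i, v

In Ab major the diatonic chords are Ab, Bbm, Cm, Db, Eb, Fm, Gdim. Ab, Bbm, Db, Cm and Eb are all diatonic. Fb (Fb–Ab–Cb) doesn't fit — on degree 6 Ab major would have Fm (vi). Fb is the degree-6 chord of Ab minor, so it is the borrowed bVI. Abm (Ab–Cb–Eb) doesn't fit — on degree 1 Ab major would have Ab (I). Abm is the degree-1 chord of Ab minor, so it is the borrowed i. Ebm (Eb–Gb–Bb) doesn't fit — on degree 5 Ab major would have Eb (V). Ebm is the degree-5 chord of Ab minor, so it is the borrowed v.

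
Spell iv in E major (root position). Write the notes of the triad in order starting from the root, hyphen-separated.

The root, A, is scale degree 4 — the same note in E major and E minor; only the chord quality changes. In E minor the chord on A is A–C–E.

A-C-E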